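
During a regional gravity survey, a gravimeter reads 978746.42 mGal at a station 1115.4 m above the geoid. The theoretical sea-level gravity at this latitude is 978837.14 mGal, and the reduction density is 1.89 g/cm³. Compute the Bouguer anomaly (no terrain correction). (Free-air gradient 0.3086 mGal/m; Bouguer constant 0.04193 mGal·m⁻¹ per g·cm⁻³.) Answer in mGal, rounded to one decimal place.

Free-air correction = 0.3086 × 1115.4 = 344.21 mGal
Free-air anomaly = 978746.42 − 978837.14 + (344.21) = 253.49 mGal
Bouguer slab correction = 0.04193 × 1.89 × 1115.4 = 88.39 mGal
Simple Bouguer anomaly = 253.49 − (88.39) = 165.10 mGal

165.1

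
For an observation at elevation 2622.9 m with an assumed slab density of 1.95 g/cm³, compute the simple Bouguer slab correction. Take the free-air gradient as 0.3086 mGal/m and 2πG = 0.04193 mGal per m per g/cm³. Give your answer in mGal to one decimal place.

Bouguer slab correction = 0.04193 × 1.95 × 2622.9 = 214.5 mGal

214.5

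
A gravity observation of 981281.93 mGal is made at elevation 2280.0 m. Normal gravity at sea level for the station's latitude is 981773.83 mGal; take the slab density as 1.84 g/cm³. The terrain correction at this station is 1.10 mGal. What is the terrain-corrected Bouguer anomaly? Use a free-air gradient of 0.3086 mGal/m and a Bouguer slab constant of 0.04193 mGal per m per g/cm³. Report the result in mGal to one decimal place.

Free-air correction = 0.3086 × 2280.0 = 703.61 mGal
Free-air anomaly = 981281.93 − 981773.83 + (703.61) = 211.71 mGal
Bouguer slab correction = 0.04193 × 1.84 × 2280.0 = 175.90 mGal
Simple Bouguer anomaly = 211.71 − (175.90) = 35.81 mGal
Complete Bouguer anomaly = 35.81 + 1.10 = 36.91 mGal

36.9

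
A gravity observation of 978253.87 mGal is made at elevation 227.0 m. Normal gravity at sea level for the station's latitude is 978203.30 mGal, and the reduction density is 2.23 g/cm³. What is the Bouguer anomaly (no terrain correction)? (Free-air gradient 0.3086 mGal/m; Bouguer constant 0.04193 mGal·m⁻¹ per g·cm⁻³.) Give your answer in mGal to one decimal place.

Free-air correction = 0.3086 × 227.0 = 70.05 mGal
Free-air anomaly = 978253.87 − 978203.30 + (70.05) = 120.62 mGal
Bouguer slab correction = 0.04193 × 2.23 × 227.0 = 21.23 mGal
Simple Bouguer anomaly = 120.62 − (21.23) = 99.39 mGal

99.4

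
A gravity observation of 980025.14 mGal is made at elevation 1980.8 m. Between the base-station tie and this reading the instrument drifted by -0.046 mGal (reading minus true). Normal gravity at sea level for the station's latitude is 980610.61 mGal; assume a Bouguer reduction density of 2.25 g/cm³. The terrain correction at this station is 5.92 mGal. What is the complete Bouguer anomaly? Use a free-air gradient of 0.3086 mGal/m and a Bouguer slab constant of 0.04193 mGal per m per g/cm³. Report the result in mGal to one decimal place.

-155.1

Drift-corrected reading = 980025.14 − (-0.046) = 980025.186 mGal
Free-air correction = 0.3086 × 1980.8 = 611.27 mGal
Free-air anomaly = 980025.186 − 980610.61 + (611.27) = 25.846 mGal
Bouguer slab correction = 0.04193 × 2.25 × 1980.8 = 186.87 mGal
Simple Bouguer anomaly = 25.846 − (186.87) = -161.024 mGal
Complete Bouguer anomaly = -161.024 + 5.92 = -155.104 mGal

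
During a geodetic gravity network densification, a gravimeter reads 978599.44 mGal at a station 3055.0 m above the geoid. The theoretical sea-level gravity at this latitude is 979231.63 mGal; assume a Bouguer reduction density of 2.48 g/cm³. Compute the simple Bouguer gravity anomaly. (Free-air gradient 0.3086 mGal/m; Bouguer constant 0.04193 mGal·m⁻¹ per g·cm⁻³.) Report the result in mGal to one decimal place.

-7.1

Free-air correction = 0.3086 × 3055.0 = 942.77 mGal
Free-air anomaly = 978599.44 − 979231.63 + (942.77) = 310.58 mGal
Bouguer slab correction = 0.04193 × 2.48 × 3055.0 = 317.68 mGal
Simple Bouguer anomaly = 310.58 − (317.68) = -7.10 mGal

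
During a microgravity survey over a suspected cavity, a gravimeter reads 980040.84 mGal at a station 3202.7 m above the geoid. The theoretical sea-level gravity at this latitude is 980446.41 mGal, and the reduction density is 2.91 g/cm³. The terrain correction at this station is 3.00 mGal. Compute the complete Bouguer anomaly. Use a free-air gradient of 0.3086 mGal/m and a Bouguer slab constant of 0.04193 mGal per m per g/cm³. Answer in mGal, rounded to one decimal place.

Free-air correction = 0.3086 × 3202.7 = 988.35 mGal
Free-air anomaly = 980040.84 − 980446.41 + (988.35) = 582.78 mGal
Bouguer slab correction = 0.04193 × 2.91 × 3202.7 = 390.78 mGal
Simple Bouguer anomaly = 582.78 − (390.78) = 192.00 mGal
Complete Bouguer anomaly = 192.00 + 3.00 = 195.00 mGal

195.0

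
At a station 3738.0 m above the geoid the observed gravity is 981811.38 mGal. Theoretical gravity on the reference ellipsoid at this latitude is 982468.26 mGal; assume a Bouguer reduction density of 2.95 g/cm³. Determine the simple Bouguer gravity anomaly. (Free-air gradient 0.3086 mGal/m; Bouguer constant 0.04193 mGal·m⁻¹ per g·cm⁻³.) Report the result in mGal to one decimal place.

34.3

Free-air correction = 0.3086 × 3738.0 = 1153.55 mGal
Free-air anomaly = 981811.38 − 982468.26 + (1153.55) = 496.67 mGal
Bouguer slab correction = 0.04193 × 2.95 × 3738.0 = 462.37 mGal
Simple Bouguer anomaly = 496.67 − (462.37) = 34.30 mGal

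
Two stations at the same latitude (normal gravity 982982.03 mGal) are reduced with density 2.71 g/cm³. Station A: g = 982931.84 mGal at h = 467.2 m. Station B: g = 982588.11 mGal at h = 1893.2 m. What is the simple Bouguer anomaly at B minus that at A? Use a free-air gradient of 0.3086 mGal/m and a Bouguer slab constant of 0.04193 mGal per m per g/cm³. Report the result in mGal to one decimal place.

-65.7

Δg_SB(A) = 982931.84 − 982982.03 + 0.3086×467.2 − 0.04193×2.71×467.2 = 40.90 mGal
Δg_SB(B) = 982588.11 − 982982.03 + 0.3086×1893.2 − 0.04193×2.71×1893.2 = -24.80 mGal
Difference = -24.80 − (40.90) = -65.70 mGal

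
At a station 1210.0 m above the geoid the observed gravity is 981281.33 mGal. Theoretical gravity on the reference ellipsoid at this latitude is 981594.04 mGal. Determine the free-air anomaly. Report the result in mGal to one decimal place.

60.7

Free-air correction = 0.3086 × 1210.0 = 373.41 mGal
Free-air anomaly = 981281.33 − 981594.04 + (373.41) = 60.70 mGal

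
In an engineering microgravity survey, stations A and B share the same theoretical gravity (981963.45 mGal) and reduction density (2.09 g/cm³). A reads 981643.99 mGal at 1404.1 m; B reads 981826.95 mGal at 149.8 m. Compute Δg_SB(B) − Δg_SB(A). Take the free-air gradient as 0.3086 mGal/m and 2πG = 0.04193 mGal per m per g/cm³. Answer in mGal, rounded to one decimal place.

-94.2

Δg_SB(A) = 981643.99 − 981963.45 + 0.3086×1404.1 − 0.04193×2.09×1404.1 = -9.20 mGal
Δg_SB(B) = 981826.95 − 981963.45 + 0.3086×149.8 − 0.04193×2.09×149.8 = -103.40 mGal
Difference = -103.40 − (-9.20) = -94.20 mGal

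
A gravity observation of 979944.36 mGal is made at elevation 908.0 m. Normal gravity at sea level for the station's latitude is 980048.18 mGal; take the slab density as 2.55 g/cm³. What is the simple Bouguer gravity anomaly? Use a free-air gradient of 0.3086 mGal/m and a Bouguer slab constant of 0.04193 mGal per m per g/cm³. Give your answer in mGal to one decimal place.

Free-air correction = 0.3086 × 908.0 = 280.21 mGal
Free-air anomaly = 979944.36 − 980048.18 + (280.21) = 176.39 mGal
Bouguer slab correction = 0.04193 × 2.55 × 908.0 = 97.08 mGal
Simple Bouguer anomaly = 176.39 − (97.08) = 79.31 mGal

79.3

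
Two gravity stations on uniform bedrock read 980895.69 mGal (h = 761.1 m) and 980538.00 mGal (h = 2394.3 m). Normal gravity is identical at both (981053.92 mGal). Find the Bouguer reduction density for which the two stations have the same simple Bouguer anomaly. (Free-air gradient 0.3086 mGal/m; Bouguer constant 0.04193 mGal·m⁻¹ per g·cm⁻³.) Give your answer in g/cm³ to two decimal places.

Δg_obs = 980538.00 − 980895.69 = -357.69 mGal over Δh = 2394.3 − 761.1 = 1633.2 m
Equal Bouguer anomalies ⇒ Δg_obs + (0.3086 − 0.04193ρ)·Δh = 0
0.3086 − 0.04193ρ = −Δg_obs/Δh = 0.21901
ρ = (0.3086 − 0.21901) / 0.04193 = 2.14 g/cm³

2.14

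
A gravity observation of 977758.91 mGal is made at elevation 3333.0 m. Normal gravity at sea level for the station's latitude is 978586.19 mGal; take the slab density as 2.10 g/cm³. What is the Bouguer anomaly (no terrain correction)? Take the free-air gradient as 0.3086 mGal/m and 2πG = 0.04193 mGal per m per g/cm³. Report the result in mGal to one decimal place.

Free-air correction = 0.3086 × 3333.0 = 1028.56 mGal
Free-air anomaly = 977758.91 − 978586.19 + (1028.56) = 201.28 mGal
Bouguer slab correction = 0.04193 × 2.10 × 3333.0 = 293.48 mGal
Simple Bouguer anomaly = 201.28 − (293.48) = -92.20 mGal

-92.2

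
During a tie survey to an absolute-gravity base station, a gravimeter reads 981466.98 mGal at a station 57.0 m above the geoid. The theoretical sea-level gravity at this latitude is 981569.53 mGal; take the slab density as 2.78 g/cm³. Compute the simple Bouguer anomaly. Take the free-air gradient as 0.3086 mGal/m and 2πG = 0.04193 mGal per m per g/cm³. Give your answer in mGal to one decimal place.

-91.6

Free-air correction = 0.3086 × 57.0 = 17.59 mGal
Free-air anomaly = 981466.98 − 981569.53 + (17.59) = -84.96 mGal
Bouguer slab correction = 0.04193 × 2.78 × 57.0 = 6.64 mGal
Simple Bouguer anomaly = -84.96 − (6.64) = -91.60 mGal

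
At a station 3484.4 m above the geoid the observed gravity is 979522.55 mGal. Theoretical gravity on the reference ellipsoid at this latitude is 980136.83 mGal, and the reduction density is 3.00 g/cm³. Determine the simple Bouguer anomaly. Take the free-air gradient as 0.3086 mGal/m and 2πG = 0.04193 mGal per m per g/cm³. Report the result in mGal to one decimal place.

Free-air correction = 0.3086 × 3484.4 = 1075.29 mGal
Free-air anomaly = 979522.55 − 980136.83 + (1075.29) = 461.01 mGal
Bouguer slab correction = 0.04193 × 3.00 × 3484.4 = 438.30 mGal
Simple Bouguer anomaly = 461.01 − (438.30) = 22.71 mGal

22.7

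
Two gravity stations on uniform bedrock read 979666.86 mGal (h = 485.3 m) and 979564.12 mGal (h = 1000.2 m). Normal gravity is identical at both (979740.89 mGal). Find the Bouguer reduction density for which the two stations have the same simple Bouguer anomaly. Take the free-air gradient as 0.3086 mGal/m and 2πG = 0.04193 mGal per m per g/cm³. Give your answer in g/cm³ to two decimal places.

Δg_obs = 979564.12 − 979666.86 = -102.74 mGal over Δh = 1000.2 − 485.3 = 514.9 m
Equal Bouguer anomalies ⇒ Δg_obs + (0.3086 − 0.04193ρ)·Δh = 0
0.3086 − 0.04193ρ = −Δg_obs/Δh = 0.19953
ρ = (0.3086 − 0.19953) / 0.04193 = 2.60 g/cm³

2.60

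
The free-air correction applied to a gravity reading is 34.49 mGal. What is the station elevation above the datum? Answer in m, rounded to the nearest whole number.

112

h = 34.49 / 0.3086 = 111.76 m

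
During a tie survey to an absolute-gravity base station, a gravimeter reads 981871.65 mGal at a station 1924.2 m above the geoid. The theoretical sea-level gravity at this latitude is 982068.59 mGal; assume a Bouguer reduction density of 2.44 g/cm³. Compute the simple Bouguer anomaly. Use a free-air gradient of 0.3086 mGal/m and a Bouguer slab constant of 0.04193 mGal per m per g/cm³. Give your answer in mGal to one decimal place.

Free-air correction = 0.3086 × 1924.2 = 593.81 mGal
Free-air anomaly = 981871.65 − 982068.59 + (593.81) = 396.87 mGal
Bouguer slab correction = 0.04193 × 2.44 × 1924.2 = 196.86 mGal
Simple Bouguer anomaly = 396.87 − (196.86) = 200.01 mGal

200.0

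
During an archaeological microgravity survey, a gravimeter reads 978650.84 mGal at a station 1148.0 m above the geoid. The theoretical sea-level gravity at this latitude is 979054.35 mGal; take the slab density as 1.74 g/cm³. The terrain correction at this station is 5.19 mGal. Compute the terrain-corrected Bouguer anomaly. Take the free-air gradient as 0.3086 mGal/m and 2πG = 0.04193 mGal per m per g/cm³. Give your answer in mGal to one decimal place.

-127.8

Free-air correction = 0.3086 × 1148.0 = 354.27 mGal
Free-air anomaly = 978650.84 − 979054.35 + (354.27) = -49.24 mGal
Bouguer slab correction = 0.04193 × 1.74 × 1148.0 = 83.76 mGal
Simple Bouguer anomaly = -49.24 − (83.76) = -133.00 mGal
Complete Bouguer anomaly = -133.00 + 5.19 = -127.81 mGal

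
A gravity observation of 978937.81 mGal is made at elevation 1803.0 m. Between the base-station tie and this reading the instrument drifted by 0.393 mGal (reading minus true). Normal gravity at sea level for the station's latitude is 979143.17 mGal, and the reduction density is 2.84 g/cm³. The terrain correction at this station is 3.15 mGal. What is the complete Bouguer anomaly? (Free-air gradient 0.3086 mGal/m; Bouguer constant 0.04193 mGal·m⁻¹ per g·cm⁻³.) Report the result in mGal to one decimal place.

139.1

Drift-corrected reading = 978937.81 − (0.393) = 978937.417 mGal
Free-air correction = 0.3086 × 1803.0 = 556.41 mGal
Free-air anomaly = 978937.417 − 979143.17 + (556.41) = 350.657 mGal
Bouguer slab correction = 0.04193 × 2.84 × 1803.0 = 214.70 mGal
Simple Bouguer anomaly = 350.657 − (214.70) = 135.957 mGal
Complete Bouguer anomaly = 135.957 + 3.15 = 139.107 mGal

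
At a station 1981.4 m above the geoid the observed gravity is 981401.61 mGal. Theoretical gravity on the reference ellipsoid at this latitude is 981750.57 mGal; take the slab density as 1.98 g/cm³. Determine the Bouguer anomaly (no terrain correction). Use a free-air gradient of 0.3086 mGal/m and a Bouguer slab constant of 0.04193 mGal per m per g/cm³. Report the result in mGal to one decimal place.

Free-air correction = 0.3086 × 1981.4 = 611.46 mGal
Free-air anomaly = 981401.61 − 981750.57 + (611.46) = 262.50 mGal
Bouguer slab correction = 0.04193 × 1.98 × 1981.4 = 164.50 mGal
Simple Bouguer anomaly = 262.50 − (164.50) = 98.00 mGal

98.0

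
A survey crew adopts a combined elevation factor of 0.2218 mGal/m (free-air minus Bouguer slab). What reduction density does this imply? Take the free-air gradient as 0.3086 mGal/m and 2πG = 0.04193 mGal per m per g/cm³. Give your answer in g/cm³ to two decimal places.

2.07

0.2218 = 0.3086 − 0.04193 × ρ
ρ = (0.3086 − 0.2218) / 0.04193 = 2.07 g/cm³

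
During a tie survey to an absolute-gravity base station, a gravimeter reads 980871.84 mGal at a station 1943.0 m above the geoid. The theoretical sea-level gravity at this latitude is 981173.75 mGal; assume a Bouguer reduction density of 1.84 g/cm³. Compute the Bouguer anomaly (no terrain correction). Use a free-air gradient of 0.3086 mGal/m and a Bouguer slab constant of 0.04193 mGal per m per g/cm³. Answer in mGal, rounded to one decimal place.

Free-air correction = 0.3086 × 1943.0 = 599.61 mGal
Free-air anomaly = 980871.84 − 981173.75 + (599.61) = 297.70 mGal
Bouguer slab correction = 0.04193 × 1.84 × 1943.0 = 149.90 mGal
Simple Bouguer anomaly = 297.70 − (149.90) = 147.80 mGal

147.8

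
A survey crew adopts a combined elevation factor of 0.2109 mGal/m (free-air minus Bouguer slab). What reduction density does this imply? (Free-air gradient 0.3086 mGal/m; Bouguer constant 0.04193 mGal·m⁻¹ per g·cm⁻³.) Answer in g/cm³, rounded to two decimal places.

0.2109 = 0.3086 − 0.04193 × ρ
ρ = (0.3086 − 0.2109) / 0.04193 = 2.33 g/cm³

2.33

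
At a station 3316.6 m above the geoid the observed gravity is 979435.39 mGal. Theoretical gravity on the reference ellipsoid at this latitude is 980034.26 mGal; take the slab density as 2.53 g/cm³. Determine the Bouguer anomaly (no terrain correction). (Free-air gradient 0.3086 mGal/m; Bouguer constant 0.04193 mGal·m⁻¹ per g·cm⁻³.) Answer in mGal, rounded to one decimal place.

Free-air correction = 0.3086 × 3316.6 = 1023.50 mGal
Free-air anomaly = 979435.39 − 980034.26 + (1023.50) = 424.63 mGal
Bouguer slab correction = 0.04193 × 2.53 × 3316.6 = 351.83 mGal
Simple Bouguer anomaly = 424.63 − (351.83) = 72.80 mGal

72.8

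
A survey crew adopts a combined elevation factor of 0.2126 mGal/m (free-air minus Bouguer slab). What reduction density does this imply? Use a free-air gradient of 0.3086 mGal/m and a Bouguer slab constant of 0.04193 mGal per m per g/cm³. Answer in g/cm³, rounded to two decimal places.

0.2126 = 0.3086 − 0.04193 × ρ
ρ = (0.3086 − 0.2126) / 0.04193 = 2.29 g/cm³

2.29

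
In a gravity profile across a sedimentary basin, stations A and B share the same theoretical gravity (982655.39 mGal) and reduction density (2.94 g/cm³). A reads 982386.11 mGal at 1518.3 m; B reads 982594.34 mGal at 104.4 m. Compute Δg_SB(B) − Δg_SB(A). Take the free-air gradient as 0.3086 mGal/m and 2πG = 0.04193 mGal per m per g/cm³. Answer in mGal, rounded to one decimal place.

-53.8

Δg_SB(A) = 982386.11 − 982655.39 + 0.3086×1518.3 − 0.04193×2.94×1518.3 = 12.10 mGal
Δg_SB(B) = 982594.34 − 982655.39 + 0.3086×104.4 − 0.04193×2.94×104.4 = -41.70 mGal
Difference = -41.70 − (12.10) = -53.80 mGal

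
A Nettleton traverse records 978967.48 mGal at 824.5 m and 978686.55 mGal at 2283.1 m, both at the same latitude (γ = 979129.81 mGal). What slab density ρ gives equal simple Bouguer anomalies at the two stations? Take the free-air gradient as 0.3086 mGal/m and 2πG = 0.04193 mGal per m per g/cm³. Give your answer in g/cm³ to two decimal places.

2.77

Δg_obs = 978686.55 − 978967.48 = -280.93 mGal over Δh = 2283.1 − 824.5 = 1458.6 m
Equal Bouguer anomalies ⇒ Δg_obs + (0.3086 − 0.04193ρ)·Δh = 0
0.3086 − 0.04193ρ = −Δg_obs/Δh = 0.19260
ρ = (0.3086 − 0.19260) / 0.04193 = 2.77 g/cm³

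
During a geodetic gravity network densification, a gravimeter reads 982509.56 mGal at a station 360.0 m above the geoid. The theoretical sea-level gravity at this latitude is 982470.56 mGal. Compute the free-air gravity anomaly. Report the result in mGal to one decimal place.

Free-air correction = 0.3086 × 360.0 = 111.10 mGal
Free-air anomaly = 982509.56 − 982470.56 + (111.10) = 150.10 mGal

150.1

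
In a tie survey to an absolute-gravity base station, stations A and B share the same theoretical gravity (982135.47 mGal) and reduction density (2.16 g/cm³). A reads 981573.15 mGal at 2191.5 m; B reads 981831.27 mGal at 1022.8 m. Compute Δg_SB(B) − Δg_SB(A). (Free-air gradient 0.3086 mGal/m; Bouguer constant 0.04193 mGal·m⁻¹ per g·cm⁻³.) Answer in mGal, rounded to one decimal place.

Δg_SB(A) = 981573.15 − 982135.47 + 0.3086×2191.5 − 0.04193×2.16×2191.5 = -84.50 mGal
Δg_SB(B) = 981831.27 − 982135.47 + 0.3086×1022.8 − 0.04193×2.16×1022.8 = -81.20 mGal
Difference = -81.20 − (-84.50) = 3.30 mGal

3.3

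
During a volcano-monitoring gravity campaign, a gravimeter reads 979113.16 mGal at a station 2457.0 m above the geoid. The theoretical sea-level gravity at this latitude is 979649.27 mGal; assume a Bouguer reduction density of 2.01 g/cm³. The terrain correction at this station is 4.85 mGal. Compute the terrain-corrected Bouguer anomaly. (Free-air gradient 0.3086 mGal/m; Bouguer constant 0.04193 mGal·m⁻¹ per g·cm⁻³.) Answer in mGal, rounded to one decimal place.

19.9

Free-air correction = 0.3086 × 2457.0 = 758.23 mGal
Free-air anomaly = 979113.16 − 979649.27 + (758.23) = 222.12 mGal
Bouguer slab correction = 0.04193 × 2.01 × 2457.0 = 207.07 mGal
Simple Bouguer anomaly = 222.12 − (207.07) = 15.05 mGal
Complete Bouguer anomaly = 15.05 + 4.85 = 19.90 mGal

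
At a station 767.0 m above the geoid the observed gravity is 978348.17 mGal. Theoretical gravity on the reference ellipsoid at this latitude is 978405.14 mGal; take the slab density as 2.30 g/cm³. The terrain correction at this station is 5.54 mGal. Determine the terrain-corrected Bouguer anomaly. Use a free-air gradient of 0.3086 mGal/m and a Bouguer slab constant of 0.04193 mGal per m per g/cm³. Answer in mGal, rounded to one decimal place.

111.3

Free-air correction = 0.3086 × 767.0 = 236.70 mGal
Free-air anomaly = 978348.17 − 978405.14 + (236.70) = 179.73 mGal
Bouguer slab correction = 0.04193 × 2.30 × 767.0 = 73.97 mGal
Simple Bouguer anomaly = 179.73 − (73.97) = 105.76 mGal
Complete Bouguer anomaly = 105.76 + 5.54 = 111.30 mGal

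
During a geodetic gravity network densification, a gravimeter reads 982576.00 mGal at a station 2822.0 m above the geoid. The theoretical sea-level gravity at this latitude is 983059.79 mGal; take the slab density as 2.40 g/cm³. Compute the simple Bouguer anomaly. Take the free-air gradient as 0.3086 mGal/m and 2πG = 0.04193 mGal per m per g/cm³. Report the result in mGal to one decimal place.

Free-air correction = 0.3086 × 2822.0 = 870.87 mGal
Free-air anomaly = 982576.00 − 983059.79 + (870.87) = 387.08 mGal
Bouguer slab correction = 0.04193 × 2.40 × 2822.0 = 283.98 mGal
Simple Bouguer anomaly = 387.08 − (283.98) = 103.10 mGal

103.1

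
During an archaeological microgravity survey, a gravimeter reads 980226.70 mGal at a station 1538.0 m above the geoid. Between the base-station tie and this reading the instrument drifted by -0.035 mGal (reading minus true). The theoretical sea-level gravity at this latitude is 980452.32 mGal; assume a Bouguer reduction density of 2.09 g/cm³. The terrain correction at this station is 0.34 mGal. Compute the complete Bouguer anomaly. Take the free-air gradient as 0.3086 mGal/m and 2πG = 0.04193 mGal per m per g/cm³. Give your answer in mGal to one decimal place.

114.6

Drift-corrected reading = 980226.70 − (-0.035) = 980226.735 mGal
Free-air correction = 0.3086 × 1538.0 = 474.63 mGal
Free-air anomaly = 980226.735 − 980452.32 + (474.63) = 249.045 mGal
Bouguer slab correction = 0.04193 × 2.09 × 1538.0 = 134.78 mGal
Simple Bouguer anomaly = 249.045 − (134.78) = 114.265 mGal
Complete Bouguer anomaly = 114.265 + 0.34 = 114.605 mGal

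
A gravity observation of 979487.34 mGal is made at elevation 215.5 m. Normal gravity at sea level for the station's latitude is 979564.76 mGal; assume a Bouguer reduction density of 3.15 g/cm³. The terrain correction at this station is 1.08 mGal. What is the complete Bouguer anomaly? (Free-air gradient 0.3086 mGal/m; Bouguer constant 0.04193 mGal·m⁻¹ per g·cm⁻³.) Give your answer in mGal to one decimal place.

Free-air correction = 0.3086 × 215.5 = 66.50 mGal
Free-air anomaly = 979487.34 − 979564.76 + (66.50) = -10.92 mGal
Bouguer slab correction = 0.04193 × 3.15 × 215.5 = 28.46 mGal
Simple Bouguer anomaly = -10.92 − (28.46) = -39.38 mGal
Complete Bouguer anomaly = -39.38 + 1.08 = -38.30 mGal

-38.3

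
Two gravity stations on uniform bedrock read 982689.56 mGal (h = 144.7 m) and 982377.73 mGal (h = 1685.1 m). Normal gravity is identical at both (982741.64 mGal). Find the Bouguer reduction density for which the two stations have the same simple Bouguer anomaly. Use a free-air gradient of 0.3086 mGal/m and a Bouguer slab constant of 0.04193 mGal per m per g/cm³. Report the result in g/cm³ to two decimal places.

2.53

Δg_obs = 982377.73 − 982689.56 = -311.83 mGal over Δh = 1685.1 − 144.7 = 1540.4 m
Equal Bouguer anomalies ⇒ Δg_obs + (0.3086 − 0.04193ρ)·Δh = 0
0.3086 − 0.04193ρ = −Δg_obs/Δh = 0.20243
ρ = (0.3086 − 0.20243) / 0.04193 = 2.53 g/cm³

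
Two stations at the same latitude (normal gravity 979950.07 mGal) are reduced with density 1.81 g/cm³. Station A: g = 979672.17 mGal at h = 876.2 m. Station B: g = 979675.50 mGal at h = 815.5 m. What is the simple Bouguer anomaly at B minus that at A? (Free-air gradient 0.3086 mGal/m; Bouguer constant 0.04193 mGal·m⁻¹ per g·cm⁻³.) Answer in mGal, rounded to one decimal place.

Δg_SB(A) = 979672.17 − 979950.07 + 0.3086×876.2 − 0.04193×1.81×876.2 = -74.00 mGal
Δg_SB(B) = 979675.50 − 979950.07 + 0.3086×815.5 − 0.04193×1.81×815.5 = -84.80 mGal
Difference = -84.80 − (-74.00) = -10.80 mGal

-10.8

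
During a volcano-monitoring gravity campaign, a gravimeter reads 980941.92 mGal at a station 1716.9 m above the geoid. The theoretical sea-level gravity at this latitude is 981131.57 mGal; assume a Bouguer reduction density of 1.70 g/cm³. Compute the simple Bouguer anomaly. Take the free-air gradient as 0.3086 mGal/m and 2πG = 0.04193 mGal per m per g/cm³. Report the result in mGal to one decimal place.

217.8

Free-air correction = 0.3086 × 1716.9 = 529.84 mGal
Free-air anomaly = 980941.92 − 981131.57 + (529.84) = 340.19 mGal
Bouguer slab correction = 0.04193 × 1.70 × 1716.9 = 122.38 mGal
Simple Bouguer anomaly = 340.19 − (122.38) = 217.81 mGal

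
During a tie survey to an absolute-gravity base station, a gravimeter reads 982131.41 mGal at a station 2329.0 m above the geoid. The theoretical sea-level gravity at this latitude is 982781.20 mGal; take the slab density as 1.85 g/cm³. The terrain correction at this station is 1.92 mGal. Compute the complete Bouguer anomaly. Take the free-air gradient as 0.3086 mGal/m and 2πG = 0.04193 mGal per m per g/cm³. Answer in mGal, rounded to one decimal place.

Free-air correction = 0.3086 × 2329.0 = 718.73 mGal
Free-air anomaly = 982131.41 − 982781.20 + (718.73) = 68.94 mGal
Bouguer slab correction = 0.04193 × 1.85 × 2329.0 = 180.66 mGal
Simple Bouguer anomaly = 68.94 − (180.66) = -111.72 mGal
Complete Bouguer anomaly = -111.72 + 1.92 = -109.80 mGal

-109.8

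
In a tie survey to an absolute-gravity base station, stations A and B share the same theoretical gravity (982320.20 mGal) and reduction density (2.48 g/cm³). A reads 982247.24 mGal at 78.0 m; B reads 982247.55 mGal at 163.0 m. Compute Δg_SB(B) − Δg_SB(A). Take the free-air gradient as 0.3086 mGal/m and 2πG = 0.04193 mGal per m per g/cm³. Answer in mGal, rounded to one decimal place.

17.7

Δg_SB(A) = 982247.24 − 982320.20 + 0.3086×78.0 − 0.04193×2.48×78.0 = -57.00 mGal
Δg_SB(B) = 982247.55 − 982320.20 + 0.3086×163.0 − 0.04193×2.48×163.0 = -39.30 mGal
Difference = -39.30 − (-57.00) = 17.70 mGal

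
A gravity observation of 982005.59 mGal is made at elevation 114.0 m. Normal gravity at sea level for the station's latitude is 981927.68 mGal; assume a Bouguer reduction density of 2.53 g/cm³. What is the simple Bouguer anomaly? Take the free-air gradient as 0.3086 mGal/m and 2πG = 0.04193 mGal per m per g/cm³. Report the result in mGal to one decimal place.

101.0

Free-air correction = 0.3086 × 114.0 = 35.18 mGal
Free-air anomaly = 982005.59 − 981927.68 + (35.18) = 113.09 mGal
Bouguer slab correction = 0.04193 × 2.53 × 114.0 = 12.09 mGal
Simple Bouguer anomaly = 113.09 − (12.09) = 101.00 mGal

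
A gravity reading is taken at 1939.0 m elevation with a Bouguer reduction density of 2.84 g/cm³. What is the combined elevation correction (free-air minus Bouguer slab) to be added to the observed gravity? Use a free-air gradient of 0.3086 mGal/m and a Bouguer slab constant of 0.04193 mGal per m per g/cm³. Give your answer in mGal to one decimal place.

Combined gradient = 0.3086 − 0.04193 × 2.84 = 0.1895188 mGal/m
Combined elevation correction = 0.1895188 × 1939.0 = 367.5 mGal

367.5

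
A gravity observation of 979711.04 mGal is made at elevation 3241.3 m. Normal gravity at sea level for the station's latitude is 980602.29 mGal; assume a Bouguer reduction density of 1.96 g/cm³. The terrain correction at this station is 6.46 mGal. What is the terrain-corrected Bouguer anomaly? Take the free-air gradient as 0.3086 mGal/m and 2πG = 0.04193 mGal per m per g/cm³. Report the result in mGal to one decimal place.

Free-air correction = 0.3086 × 3241.3 = 1000.27 mGal
Free-air anomaly = 979711.04 − 980602.29 + (1000.27) = 109.02 mGal
Bouguer slab correction = 0.04193 × 1.96 × 3241.3 = 266.38 mGal
Simple Bouguer anomaly = 109.02 − (266.38) = -157.36 mGal
Complete Bouguer anomaly = -157.36 + 6.46 = -150.90 mGal

-150.9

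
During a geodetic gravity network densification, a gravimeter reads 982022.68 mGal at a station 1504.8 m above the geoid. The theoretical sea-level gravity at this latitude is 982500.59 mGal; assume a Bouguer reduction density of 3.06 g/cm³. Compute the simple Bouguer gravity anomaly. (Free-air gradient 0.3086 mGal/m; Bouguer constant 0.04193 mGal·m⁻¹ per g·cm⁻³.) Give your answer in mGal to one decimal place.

-206.6

Free-air correction = 0.3086 × 1504.8 = 464.38 mGal
Free-air anomaly = 982022.68 − 982500.59 + (464.38) = -13.53 mGal
Bouguer slab correction = 0.04193 × 3.06 × 1504.8 = 193.07 mGal
Simple Bouguer anomaly = -13.53 − (193.07) = -206.60 mGal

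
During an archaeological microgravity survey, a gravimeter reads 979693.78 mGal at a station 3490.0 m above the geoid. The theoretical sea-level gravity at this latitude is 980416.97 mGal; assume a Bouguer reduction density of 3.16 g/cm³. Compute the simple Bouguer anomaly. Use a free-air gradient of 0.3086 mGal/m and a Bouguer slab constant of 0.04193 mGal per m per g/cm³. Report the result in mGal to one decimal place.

-108.6

Free-air correction = 0.3086 × 3490.0 = 1077.01 mGal
Free-air anomaly = 979693.78 − 980416.97 + (1077.01) = 353.82 mGal
Bouguer slab correction = 0.04193 × 3.16 × 3490.0 = 462.42 mGal
Simple Bouguer anomaly = 353.82 − (462.42) = -108.60 mGal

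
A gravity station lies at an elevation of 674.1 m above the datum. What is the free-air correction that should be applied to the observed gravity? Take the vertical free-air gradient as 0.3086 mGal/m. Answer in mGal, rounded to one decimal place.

Free-air correction = 0.3086 × 674.1 = 208.0 mGal

208.0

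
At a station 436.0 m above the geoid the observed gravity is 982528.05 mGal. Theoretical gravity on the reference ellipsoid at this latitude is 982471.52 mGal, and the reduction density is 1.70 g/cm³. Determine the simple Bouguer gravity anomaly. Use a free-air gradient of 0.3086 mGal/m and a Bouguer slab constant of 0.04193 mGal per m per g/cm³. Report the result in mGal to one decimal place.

Free-air correction = 0.3086 × 436.0 = 134.55 mGal
Free-air anomaly = 982528.05 − 982471.52 + (134.55) = 191.08 mGal
Bouguer slab correction = 0.04193 × 1.70 × 436.0 = 31.08 mGal
Simple Bouguer anomaly = 191.08 − (31.08) = 160.00 mGal

160.0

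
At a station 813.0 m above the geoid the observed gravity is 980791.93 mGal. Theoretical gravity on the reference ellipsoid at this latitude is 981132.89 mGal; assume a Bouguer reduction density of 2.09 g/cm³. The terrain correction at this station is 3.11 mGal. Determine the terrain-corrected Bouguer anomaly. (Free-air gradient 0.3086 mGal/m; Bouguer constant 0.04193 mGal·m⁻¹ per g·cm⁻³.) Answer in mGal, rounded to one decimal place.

-158.2

Free-air correction = 0.3086 × 813.0 = 250.89 mGal
Free-air anomaly = 980791.93 − 981132.89 + (250.89) = -90.07 mGal
Bouguer slab correction = 0.04193 × 2.09 × 813.0 = 71.25 mGal
Simple Bouguer anomaly = -90.07 − (71.25) = -161.32 mGal
Complete Bouguer anomaly = -161.32 + 3.11 = -158.21 mGal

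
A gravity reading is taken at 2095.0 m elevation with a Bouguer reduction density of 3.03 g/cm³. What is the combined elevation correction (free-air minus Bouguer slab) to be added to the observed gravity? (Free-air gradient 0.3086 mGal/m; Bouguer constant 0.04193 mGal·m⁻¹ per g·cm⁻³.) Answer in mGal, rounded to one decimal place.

Combined gradient = 0.3086 − 0.04193 × 3.03 = 0.1815521 mGal/m
Combined elevation correction = 0.1815521 × 2095.0 = 380.4 mGal

380.4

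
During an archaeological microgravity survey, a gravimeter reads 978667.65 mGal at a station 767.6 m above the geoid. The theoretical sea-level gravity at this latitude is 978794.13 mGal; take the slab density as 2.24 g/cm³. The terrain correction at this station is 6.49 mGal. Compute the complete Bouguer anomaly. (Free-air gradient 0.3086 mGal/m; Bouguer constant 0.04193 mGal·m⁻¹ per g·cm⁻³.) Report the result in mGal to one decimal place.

Free-air correction = 0.3086 × 767.6 = 236.88 mGal
Free-air anomaly = 978667.65 − 978794.13 + (236.88) = 110.40 mGal
Bouguer slab correction = 0.04193 × 2.24 × 767.6 = 72.10 mGal
Simple Bouguer anomaly = 110.40 − (72.10) = 38.30 mGal
Complete Bouguer anomaly = 38.30 + 6.49 = 44.79 mGal

44.8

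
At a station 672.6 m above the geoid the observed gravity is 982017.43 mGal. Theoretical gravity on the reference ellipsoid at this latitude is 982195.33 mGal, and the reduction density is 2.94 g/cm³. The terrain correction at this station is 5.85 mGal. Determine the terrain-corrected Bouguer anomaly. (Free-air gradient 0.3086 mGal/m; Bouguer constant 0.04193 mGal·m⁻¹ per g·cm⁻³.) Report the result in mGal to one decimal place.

-47.4

Free-air correction = 0.3086 × 672.6 = 207.56 mGal
Free-air anomaly = 982017.43 − 982195.33 + (207.56) = 29.66 mGal
Bouguer slab correction = 0.04193 × 2.94 × 672.6 = 82.91 mGal
Simple Bouguer anomaly = 29.66 − (82.91) = -53.25 mGal
Complete Bouguer anomaly = -53.25 + 5.85 = -47.40 mGal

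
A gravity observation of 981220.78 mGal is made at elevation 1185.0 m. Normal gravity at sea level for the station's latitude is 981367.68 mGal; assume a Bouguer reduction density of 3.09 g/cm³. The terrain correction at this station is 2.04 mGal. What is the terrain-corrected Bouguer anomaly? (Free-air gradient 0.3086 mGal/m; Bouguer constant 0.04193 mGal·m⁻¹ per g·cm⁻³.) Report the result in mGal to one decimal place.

67.3

Free-air correction = 0.3086 × 1185.0 = 365.69 mGal
Free-air anomaly = 981220.78 − 981367.68 + (365.69) = 218.79 mGal
Bouguer slab correction = 0.04193 × 3.09 × 1185.0 = 153.53 mGal
Simple Bouguer anomaly = 218.79 − (153.53) = 65.26 mGal
Complete Bouguer anomaly = 65.26 + 2.04 = 67.30 mGal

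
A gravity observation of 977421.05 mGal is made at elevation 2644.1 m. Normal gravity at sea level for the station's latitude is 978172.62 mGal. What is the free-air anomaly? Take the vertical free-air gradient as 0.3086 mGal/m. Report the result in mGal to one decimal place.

64.4

Free-air correction = 0.3086 × 2644.1 = 815.97 mGal
Free-air anomaly = 977421.05 − 978172.62 + (815.97) = 64.40 mGal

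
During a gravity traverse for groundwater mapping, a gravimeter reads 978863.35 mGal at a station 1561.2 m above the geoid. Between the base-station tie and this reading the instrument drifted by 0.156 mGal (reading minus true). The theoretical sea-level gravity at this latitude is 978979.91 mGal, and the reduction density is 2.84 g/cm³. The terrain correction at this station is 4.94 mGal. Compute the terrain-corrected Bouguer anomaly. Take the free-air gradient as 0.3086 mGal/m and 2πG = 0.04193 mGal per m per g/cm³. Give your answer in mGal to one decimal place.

Drift-corrected reading = 978863.35 − (0.156) = 978863.194 mGal
Free-air correction = 0.3086 × 1561.2 = 481.79 mGal
Free-air anomaly = 978863.194 − 978979.91 + (481.79) = 365.074 mGal
Bouguer slab correction = 0.04193 × 2.84 × 1561.2 = 185.91 mGal
Simple Bouguer anomaly = 365.074 − (185.91) = 179.164 mGal
Complete Bouguer anomaly = 179.164 + 4.94 = 184.104 mGal

184.1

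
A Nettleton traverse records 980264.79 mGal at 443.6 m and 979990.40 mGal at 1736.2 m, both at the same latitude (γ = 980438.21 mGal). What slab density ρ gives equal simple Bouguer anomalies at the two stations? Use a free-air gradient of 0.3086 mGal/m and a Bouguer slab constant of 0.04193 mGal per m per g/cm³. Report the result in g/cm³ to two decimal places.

Δg_obs = 979990.40 − 980264.79 = -274.39 mGal over Δh = 1736.2 − 443.6 = 1292.6 m
Equal Bouguer anomalies ⇒ Δg_obs + (0.3086 − 0.04193ρ)·Δh = 0
0.3086 − 0.04193ρ = −Δg_obs/Δh = 0.21228
ρ = (0.3086 − 0.21228) / 0.04193 = 2.30 g/cm³

2.30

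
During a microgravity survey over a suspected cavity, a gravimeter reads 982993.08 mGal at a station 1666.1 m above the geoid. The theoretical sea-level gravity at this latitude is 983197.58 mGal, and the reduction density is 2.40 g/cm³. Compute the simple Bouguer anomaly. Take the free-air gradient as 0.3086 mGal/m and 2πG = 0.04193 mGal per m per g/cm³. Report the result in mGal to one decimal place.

Free-air correction = 0.3086 × 1666.1 = 514.16 mGal
Free-air anomaly = 982993.08 − 983197.58 + (514.16) = 309.66 mGal
Bouguer slab correction = 0.04193 × 2.40 × 1666.1 = 167.66 mGal
Simple Bouguer anomaly = 309.66 − (167.66) = 142.00 mGal

142.0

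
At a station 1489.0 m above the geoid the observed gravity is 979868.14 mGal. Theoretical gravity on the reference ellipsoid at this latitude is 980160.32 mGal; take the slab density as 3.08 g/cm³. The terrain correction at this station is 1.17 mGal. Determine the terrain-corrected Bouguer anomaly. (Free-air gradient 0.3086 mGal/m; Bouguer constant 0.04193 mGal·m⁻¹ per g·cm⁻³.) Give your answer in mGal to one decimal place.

Free-air correction = 0.3086 × 1489.0 = 459.51 mGal
Free-air anomaly = 979868.14 − 980160.32 + (459.51) = 167.33 mGal
Bouguer slab correction = 0.04193 × 3.08 × 1489.0 = 192.30 mGal
Simple Bouguer anomaly = 167.33 − (192.30) = -24.97 mGal
Complete Bouguer anomaly = -24.97 + 1.17 = -23.80 mGal

-23.8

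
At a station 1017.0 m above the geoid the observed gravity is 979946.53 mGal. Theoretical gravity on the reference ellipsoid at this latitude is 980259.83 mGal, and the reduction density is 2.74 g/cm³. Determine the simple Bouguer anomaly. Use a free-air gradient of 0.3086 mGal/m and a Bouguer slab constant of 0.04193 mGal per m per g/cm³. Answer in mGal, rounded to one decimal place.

-116.3

Free-air correction = 0.3086 × 1017.0 = 313.85 mGal
Free-air anomaly = 979946.53 − 980259.83 + (313.85) = 0.55 mGal
Bouguer slab correction = 0.04193 × 2.74 × 1017.0 = 116.84 mGal
Simple Bouguer anomaly = 0.55 − (116.84) = -116.29 mGal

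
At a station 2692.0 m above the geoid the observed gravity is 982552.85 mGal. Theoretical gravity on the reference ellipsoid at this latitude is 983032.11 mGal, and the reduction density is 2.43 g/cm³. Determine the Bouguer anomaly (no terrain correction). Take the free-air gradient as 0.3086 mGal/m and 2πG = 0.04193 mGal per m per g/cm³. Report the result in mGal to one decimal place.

77.2

Free-air correction = 0.3086 × 2692.0 = 830.75 mGal
Free-air anomaly = 982552.85 − 983032.11 + (830.75) = 351.49 mGal
Bouguer slab correction = 0.04193 × 2.43 × 2692.0 = 274.29 mGal
Simple Bouguer anomaly = 351.49 − (274.29) = 77.20 mGal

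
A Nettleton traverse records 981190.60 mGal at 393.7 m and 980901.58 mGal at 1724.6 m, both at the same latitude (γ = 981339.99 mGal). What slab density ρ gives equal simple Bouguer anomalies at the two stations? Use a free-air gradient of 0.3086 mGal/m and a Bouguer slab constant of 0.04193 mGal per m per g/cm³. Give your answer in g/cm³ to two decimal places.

Δg_obs = 980901.58 − 981190.60 = -289.02 mGal over Δh = 1724.6 − 393.7 = 1330.9 m
Equal Bouguer anomalies ⇒ Δg_obs + (0.3086 − 0.04193ρ)·Δh = 0
0.3086 − 0.04193ρ = −Δg_obs/Δh = 0.21716
ρ = (0.3086 − 0.21716) / 0.04193 = 2.18 g/cm³

2.18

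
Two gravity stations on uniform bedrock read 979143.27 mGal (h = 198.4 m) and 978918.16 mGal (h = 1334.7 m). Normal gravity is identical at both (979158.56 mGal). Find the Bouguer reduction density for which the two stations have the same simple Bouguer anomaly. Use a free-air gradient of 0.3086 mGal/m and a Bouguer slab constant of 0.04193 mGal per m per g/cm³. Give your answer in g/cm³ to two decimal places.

2.64

Δg_obs = 978918.16 − 979143.27 = -225.11 mGal over Δh = 1334.7 − 198.4 = 1136.3 m
Equal Bouguer anomalies ⇒ Δg_obs + (0.3086 − 0.04193ρ)·Δh = 0
0.3086 − 0.04193ρ = −Δg_obs/Δh = 0.19811
ρ = (0.3086 − 0.19811) / 0.04193 = 2.64 g/cm³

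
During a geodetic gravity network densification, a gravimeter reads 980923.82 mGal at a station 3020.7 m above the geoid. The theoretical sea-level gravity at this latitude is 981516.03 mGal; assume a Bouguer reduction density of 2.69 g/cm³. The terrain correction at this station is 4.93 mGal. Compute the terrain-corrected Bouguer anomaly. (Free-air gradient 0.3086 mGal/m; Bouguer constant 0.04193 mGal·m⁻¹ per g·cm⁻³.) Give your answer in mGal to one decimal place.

4.2

Free-air correction = 0.3086 × 3020.7 = 932.19 mGal
Free-air anomaly = 980923.82 − 981516.03 + (932.19) = 339.98 mGal
Bouguer slab correction = 0.04193 × 2.69 × 3020.7 = 340.71 mGal
Simple Bouguer anomaly = 339.98 − (340.71) = -0.73 mGal
Complete Bouguer anomaly = -0.73 + 4.93 = 4.20 mGal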